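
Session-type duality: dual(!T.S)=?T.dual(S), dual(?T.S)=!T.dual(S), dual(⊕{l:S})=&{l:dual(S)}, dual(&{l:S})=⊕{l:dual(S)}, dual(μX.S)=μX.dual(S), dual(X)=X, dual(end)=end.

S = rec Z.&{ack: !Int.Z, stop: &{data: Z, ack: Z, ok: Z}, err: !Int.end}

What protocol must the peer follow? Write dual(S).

rec Z ↦ rec Z  (rec unchanged)
  &{ack,stop,err} ↦ +{ack,stop,err}  (offer→select)
    • ack:
      !Int ↦ ?Int
        dual(Z) = Z
    • stop:
      &{data,ack,ok} ↦ +{data,ack,ok}  (offer→select)
        • data:
          dual(Z) = Z
        • ack:
          dual(Z) = Z
        • ok:
          dual(Z) = Z
    • err:
      !Int ↦ ?Int
        dual(end) = end

rec Z.+{ack: ?Int.Z, stop: +{data: Z, ack: Z, ok: Z}, err: ?Int.end}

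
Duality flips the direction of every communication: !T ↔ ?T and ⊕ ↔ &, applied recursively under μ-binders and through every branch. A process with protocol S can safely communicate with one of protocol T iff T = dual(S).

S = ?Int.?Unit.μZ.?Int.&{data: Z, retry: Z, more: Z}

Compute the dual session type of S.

?Int = !Int
  ?Unit = !Unit
    μZ = μZ  (binder kept)
      ?Int = !Int
        &{data,retry,more} = ⊕{data,retry,more}  (offer→select)
          [data]
            Z ↦ Z
          [retry]
            Z ↦ Z
          [more]
            Z ↦ Z

!Int.!Unit.μZ.!Int.⊕{data: Z, retry: Z, more: Z}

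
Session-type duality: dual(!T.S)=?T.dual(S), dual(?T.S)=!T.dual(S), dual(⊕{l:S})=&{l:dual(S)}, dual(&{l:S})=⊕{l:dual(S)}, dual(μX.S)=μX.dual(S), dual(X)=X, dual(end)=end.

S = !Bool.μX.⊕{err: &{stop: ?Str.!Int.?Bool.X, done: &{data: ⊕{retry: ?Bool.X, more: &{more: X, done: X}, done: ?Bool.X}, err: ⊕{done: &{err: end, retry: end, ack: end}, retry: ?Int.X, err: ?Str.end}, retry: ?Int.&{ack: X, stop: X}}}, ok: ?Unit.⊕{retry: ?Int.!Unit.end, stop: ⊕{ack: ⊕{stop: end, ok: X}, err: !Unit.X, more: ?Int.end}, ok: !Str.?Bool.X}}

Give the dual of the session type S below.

?Bool.μX.&{err: ⊕{stop: !Str.?Int.!Bool.X, done: ⊕{data: &{retry: !Bool.X, more: ⊕{more: X, done: X}, done: !Bool.X}, err: &{done: ⊕{err: end, retry: end, ack: end}, retry: !Int.X, err: !Str.end}, retry: !Int.⊕{ack: X, stop: X}}}, ok: !Unit.&{retry: !Int.?Unit.end, stop: &{ack: &{stop: end, ok: X}, err: ?Unit.X, more: !Int.end}, ok: ?Str.!Bool.X}}

!Bool ↦ ?Bool
  μX ↦ μX  (μ self-dual)
    ⊕{err,ok} ↦ &{err,ok}  (internal→external)
      • err:
        &{stop,done} ↦ ⊕{stop,done}  (&→⊕)
          • stop:
            ?Str ↦ !Str
              !Int ↦ ?Int
                ?Bool ↦ !Bool
                  X ↦ X
          • done:
            &{data,err,retry} ↦ ⊕{data,err,retry}  (&→⊕)
              • data:
                ⊕{retry,more,done} ↦ &{retry,more,done}  (internal→external)
                  • retry:
                    ?Bool ↦ !Bool
                      X ↦ X
                  • more:
                    &{more,done} ↦ ⊕{more,done}  (&→⊕)
                      • more:
                        X ↦ X
                      • done:
                        X ↦ X
                  • done:
                    ?Bool ↦ !Bool
                      X ↦ X
              • err:
                ⊕{done,retry,err} ↦ &{done,retry,err}  (internal→external)
                  • done:
                    &{err,retry,ack} ↦ ⊕{err,retry,ack}  (&→⊕)
                      • err:
                        end ↦ end
                      • retry:
                        end ↦ end
                      • ack:
                        end ↦ end
                  • retry:
                    ?Int ↦ !Int
                      X ↦ X
                  • err:
                    ?Str ↦ !Str
                      end ↦ end
              • retry:
                ?Int ↦ !Int
                  &{ack,stop} ↦ ⊕{ack,stop}  (&→⊕)
                    • ack:
                      X ↦ X
                    • stop:
                      X ↦ X
      • ok:
        ?Unit ↦ !Unit
          ⊕{retry,stop,ok} ↦ &{retry,stop,ok}  (internal→external)
            • retry:
              ?Int ↦ !Int
                !Unit ↦ ?Unit
                  end ↦ end
            • stop:
              ⊕{ack,err,more} ↦ &{ack,err,more}  (internal→external)
                • ack:
                  ⊕{stop,ok} ↦ &{stop,ok}  (internal→external)
                    • stop:
                      end ↦ end
                    • ok:
                      X ↦ X
                • err:
                  !Unit ↦ ?Unit
                    X ↦ X
                • more:
                  ?Int ↦ !Int
                    end ↦ end
            • ok:
              !Str ↦ ?Str
                ?Bool ↦ !Bool
                  X ↦ X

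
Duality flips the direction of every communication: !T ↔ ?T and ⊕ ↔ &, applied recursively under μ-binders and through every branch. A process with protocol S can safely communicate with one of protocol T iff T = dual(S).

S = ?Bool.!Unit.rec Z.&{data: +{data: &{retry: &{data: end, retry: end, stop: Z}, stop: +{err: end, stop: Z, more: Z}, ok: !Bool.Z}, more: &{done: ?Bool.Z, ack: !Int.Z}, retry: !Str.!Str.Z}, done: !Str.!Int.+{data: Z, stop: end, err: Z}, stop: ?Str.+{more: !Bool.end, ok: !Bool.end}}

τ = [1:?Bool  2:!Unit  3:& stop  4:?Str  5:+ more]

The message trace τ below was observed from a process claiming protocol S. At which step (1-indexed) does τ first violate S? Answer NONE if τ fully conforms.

NONE

@1 ?Bool  ok  cont: !Unit.rec Z.…
@2 !Unit  ok  cont: rec Z.…
@3 & stop  ok  cont: ?Str.+{more: !Bool.end, ok: !Bool.end}
@4 ?Str  ok  cont: +{more: !Bool.end, ok: !Bool.end}
@5 + more  ok  cont: !Bool.end
all 5 steps conform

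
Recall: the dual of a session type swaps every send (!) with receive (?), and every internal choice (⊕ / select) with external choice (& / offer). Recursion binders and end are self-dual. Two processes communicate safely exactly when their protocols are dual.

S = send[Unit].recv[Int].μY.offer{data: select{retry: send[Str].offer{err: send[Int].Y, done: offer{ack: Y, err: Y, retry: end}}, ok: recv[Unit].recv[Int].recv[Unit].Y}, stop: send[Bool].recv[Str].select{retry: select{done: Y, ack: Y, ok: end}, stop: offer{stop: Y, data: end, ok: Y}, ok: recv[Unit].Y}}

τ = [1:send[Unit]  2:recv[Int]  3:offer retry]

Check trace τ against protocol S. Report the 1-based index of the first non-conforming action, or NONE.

[1] send[Unit]  ✓  state: recv[Int].μY.…
[2] recv[Int]  ✓  state: μY.…
[3] got offer retry, protocol expects offer data or offer stop  ✗

3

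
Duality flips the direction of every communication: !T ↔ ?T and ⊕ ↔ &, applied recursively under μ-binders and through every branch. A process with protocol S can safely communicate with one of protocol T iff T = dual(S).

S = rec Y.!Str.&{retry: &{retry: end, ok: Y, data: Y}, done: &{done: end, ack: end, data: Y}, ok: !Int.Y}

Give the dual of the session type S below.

rec Y = rec Y  (μ self-dual)
  !Str = ?Str
    &{retry,done,ok} = +{retry,done,ok}  (&→⊕)
      • retry:
        &{retry,ok,data} = +{retry,ok,data}  (&→⊕)
          • retry:
            end self-dual
          • ok:
            Y self-dual
          • data:
            Y self-dual
      • done:
        &{done,ack,data} = +{done,ack,data}  (&→⊕)
          • done:
            end self-dual
          • ack:
            end self-dual
          • data:
            Y self-dual
      • ok:
        !Int = ?Int
          Y self-dual

rec Y.?Str.+{retry: +{retry: end, ok: Y, data: Y}, done: +{done: end, ack: end, data: Y}, ok: ?Int.Y}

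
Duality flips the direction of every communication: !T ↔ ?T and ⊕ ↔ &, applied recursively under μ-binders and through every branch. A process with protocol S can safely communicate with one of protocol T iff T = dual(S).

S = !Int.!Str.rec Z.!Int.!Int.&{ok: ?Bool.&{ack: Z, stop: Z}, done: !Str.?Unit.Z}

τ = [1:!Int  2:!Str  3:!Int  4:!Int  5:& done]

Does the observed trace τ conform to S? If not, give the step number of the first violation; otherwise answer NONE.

[1] !Int  match  now at !Str.rec Z.…
[2] !Str  match  now at rec Z.…
[3] !Int  match  now at !Int.&{ok: ?Bool.&{ack: rec Z.…, stop: rec Z.…}, done: !Str.?Unit.rec Z.…}
[4] !Int  match  now at &{ok: ?Bool.&{ack: rec Z.…, stop: rec Z.…}, done: !Str.?Unit.rec Z.…}
[5] & done  match  now at !Str.?Unit.rec Z.…
trace exhausted — no violation

NONE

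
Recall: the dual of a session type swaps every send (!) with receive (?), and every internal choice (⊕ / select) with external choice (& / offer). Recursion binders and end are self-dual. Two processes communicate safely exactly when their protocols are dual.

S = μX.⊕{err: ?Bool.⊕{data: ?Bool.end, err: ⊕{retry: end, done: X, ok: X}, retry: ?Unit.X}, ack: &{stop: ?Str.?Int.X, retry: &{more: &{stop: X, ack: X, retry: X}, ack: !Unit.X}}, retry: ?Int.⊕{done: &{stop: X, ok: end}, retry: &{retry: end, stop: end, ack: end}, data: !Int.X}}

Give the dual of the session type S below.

μX ↦ μX  (μ self-dual)
  ⊕{err,ack,retry} ↦ &{err,ack,retry}  (⊕→&)
    [err]
      ?Bool ↦ !Bool
        ⊕{data,err,retry} ↦ &{data,err,retry}  (⊕→&)
          [data]
            ?Bool ↦ !Bool
              end self-dual
          [err]
            ⊕{retry,done,ok} ↦ &{retry,done,ok}  (⊕→&)
              [retry]
                end self-dual
              [done]
                X self-dual
              [ok]
                X self-dual
          [retry]
            ?Unit ↦ !Unit
              X self-dual
    [ack]
      &{stop,retry} ↦ ⊕{stop,retry}  (offer→select)
        [stop]
          ?Str ↦ !Str
            ?Int ↦ !Int
              X self-dual
        [retry]
          &{more,ack} ↦ ⊕{more,ack}  (offer→select)
            [more]
              &{stop,ack,retry} ↦ ⊕{stop,ack,retry}  (offer→select)
                [stop]
                  X self-dual
                [ack]
                  X self-dual
                [retry]
                  X self-dual
            [ack]
              !Unit ↦ ?Unit
                X self-dual
    [retry]
      ?Int ↦ !Int
        ⊕{done,retry,data} ↦ &{done,retry,data}  (⊕→&)
          [done]
            &{stop,ok} ↦ ⊕{stop,ok}  (offer→select)
              [stop]
                X self-dual
              [ok]
                end self-dual
          [retry]
            &{retry,stop,ack} ↦ ⊕{retry,stop,ack}  (offer→select)
              [retry]
                end self-dual
              [stop]
                end self-dual
              [ack]
                end self-dual
          [data]
            !Int ↦ ?Int
              X self-dual

μX.&{err: !Bool.&{data: !Bool.end, err: &{retry: end, done: X, ok: X}, retry: !Unit.X}, ack: ⊕{stop: !Str.!Int.X, retry: ⊕{more: ⊕{stop: X, ack: X, retry: X}, ack: ?Unit.X}}, retry: !Int.&{done: ⊕{stop: X, ok: end}, retry: ⊕{retry: end, stop: end, ack: end}, data: ?Int.X}}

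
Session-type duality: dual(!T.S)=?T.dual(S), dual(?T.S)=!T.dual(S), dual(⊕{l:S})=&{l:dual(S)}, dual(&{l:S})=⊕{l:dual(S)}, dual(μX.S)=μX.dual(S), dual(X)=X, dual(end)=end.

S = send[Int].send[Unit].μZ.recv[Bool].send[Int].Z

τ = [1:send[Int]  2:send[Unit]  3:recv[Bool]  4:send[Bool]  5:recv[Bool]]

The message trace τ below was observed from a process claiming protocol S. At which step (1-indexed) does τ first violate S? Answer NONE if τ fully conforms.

step 1: send[Int]  ✓  now at send[Unit].μZ.…
step 2: send[Unit]  ✓  now at μZ.…
step 3: recv[Bool]  ✓  now at send[Int].μZ.…
step 4: got send[Bool], protocol expects send[Int]  ✗

4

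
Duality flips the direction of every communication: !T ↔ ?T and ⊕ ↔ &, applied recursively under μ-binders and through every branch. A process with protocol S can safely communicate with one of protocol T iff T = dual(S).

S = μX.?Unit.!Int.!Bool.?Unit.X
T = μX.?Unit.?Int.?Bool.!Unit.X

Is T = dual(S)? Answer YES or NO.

μX vs μX  ok (μ self-dual)
  ?Unit vs ?Unit  ✗ same direction on both sides — not dual

NO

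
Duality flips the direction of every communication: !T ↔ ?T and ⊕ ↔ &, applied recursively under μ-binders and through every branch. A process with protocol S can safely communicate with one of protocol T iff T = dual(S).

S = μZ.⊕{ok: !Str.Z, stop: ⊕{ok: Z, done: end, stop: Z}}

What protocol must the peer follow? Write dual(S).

μZ.&{ok: ?Str.Z, stop: &{ok: Z, done: end, stop: Z}}

μZ = μZ  (rec unchanged)
  ⊕{ok,stop} = &{ok,stop}  (internal→external)
    • ok:
      !Str = ?Str
        dual(Z) = Z
    • stop:
      ⊕{ok,done,stop} = &{ok,done,stop}  (internal→external)
        • ok:
          dual(Z) = Z
        • done:
          dual(end) = end
        • stop:
          dual(Z) = Z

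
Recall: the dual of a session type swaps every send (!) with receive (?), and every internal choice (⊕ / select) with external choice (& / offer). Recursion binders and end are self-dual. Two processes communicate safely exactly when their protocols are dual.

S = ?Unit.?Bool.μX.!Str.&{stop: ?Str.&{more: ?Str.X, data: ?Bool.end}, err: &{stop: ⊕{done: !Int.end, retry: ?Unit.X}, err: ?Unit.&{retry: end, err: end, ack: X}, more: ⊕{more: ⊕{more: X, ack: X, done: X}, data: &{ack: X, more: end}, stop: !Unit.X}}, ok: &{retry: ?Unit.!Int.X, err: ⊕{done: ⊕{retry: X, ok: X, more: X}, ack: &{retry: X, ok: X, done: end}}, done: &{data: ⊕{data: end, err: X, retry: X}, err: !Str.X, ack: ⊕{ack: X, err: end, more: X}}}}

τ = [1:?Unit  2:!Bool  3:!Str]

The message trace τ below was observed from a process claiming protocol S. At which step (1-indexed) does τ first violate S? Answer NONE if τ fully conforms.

[1] ?Unit  ✓  now at ?Bool.μX.…
[2] got !Bool, protocol expects ?Bool  ✗

2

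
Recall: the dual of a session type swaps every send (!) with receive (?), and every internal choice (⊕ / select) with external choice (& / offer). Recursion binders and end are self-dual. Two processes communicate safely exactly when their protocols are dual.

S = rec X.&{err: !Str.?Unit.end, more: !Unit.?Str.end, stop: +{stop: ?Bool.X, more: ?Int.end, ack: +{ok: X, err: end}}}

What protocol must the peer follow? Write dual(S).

rec X.+{err: ?Str.!Unit.end, more: ?Unit.!Str.end, stop: &{stop: !Bool.X, more: !Int.end, ack: &{ok: X, err: end}}}

rec X = rec X  (μ self-dual)
  &{err,more,stop} = +{err,more,stop}  (offer→select)
    case err:
      !Str = ?Str
        ?Unit = !Unit
          end ↦ end
    case more:
      !Unit = ?Unit
        ?Str = !Str
          end ↦ end
    case stop:
      +{stop,more,ack} = &{stop,more,ack}  (⊕→&)
        case stop:
          ?Bool = !Bool
            X ↦ X
        case more:
          ?Int = !Int
            end ↦ end
        case ack:
          +{ok,err} = &{ok,err}  (⊕→&)
            case ok:
              X ↦ X
            case err:
              end ↦ end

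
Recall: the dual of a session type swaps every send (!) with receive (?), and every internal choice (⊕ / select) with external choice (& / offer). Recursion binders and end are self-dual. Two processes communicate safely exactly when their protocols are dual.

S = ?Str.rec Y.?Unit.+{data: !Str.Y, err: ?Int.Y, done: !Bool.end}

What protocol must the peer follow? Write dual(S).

!Str.rec Y.!Unit.&{data: ?Str.Y, err: !Int.Y, done: ?Bool.end}

?Str = !Str
  rec Y = rec Y  (rec unchanged)
    ?Unit = !Unit
      +{data,err,done} = &{data,err,done}  (internal→external)
        • data:
          !Str = ?Str
            Y ↦ Y
        • err:
          ?Int = !Int
            Y ↦ Y
        • done:
          !Bool = ?Bool
            end ↦ end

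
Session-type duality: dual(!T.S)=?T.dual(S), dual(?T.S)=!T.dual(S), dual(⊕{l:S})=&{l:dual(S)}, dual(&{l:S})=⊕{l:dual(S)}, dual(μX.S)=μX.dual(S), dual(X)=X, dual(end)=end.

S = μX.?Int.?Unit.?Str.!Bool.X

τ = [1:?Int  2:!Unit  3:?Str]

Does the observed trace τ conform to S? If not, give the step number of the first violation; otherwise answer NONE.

2

[1] ?Int  match  state: ?Unit.?Str.!Bool.μX.…
[2] got !Unit, protocol expects ?Unit  ✗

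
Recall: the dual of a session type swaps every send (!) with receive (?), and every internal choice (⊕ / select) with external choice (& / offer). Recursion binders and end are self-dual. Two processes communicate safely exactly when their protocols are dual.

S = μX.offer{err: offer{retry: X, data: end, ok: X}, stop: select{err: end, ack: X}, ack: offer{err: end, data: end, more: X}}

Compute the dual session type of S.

μX.select{err: select{retry: X, data: end, ok: X}, stop: offer{err: end, ack: X}, ack: select{err: end, data: end, more: X}}

μX = μX  (rec unchanged)
  offer{err,stop,ack} = select{err,stop,ack}  (&→⊕)
    case err:
      offer{retry,data,ok} = select{retry,data,ok}  (&→⊕)
        case retry:
          dual(X) = X
        case data:
          dual(end) = end
        case ok:
          dual(X) = X
    case stop:
      select{err,ack} = offer{err,ack}  (select→offer)
        case err:
          dual(end) = end
        case ack:
          dual(X) = X
    case ack:
      offer{err,data,more} = select{err,data,more}  (&→⊕)
        case err:
          dual(end) = end
        case data:
          dual(end) = end
        case more:
          dual(X) = X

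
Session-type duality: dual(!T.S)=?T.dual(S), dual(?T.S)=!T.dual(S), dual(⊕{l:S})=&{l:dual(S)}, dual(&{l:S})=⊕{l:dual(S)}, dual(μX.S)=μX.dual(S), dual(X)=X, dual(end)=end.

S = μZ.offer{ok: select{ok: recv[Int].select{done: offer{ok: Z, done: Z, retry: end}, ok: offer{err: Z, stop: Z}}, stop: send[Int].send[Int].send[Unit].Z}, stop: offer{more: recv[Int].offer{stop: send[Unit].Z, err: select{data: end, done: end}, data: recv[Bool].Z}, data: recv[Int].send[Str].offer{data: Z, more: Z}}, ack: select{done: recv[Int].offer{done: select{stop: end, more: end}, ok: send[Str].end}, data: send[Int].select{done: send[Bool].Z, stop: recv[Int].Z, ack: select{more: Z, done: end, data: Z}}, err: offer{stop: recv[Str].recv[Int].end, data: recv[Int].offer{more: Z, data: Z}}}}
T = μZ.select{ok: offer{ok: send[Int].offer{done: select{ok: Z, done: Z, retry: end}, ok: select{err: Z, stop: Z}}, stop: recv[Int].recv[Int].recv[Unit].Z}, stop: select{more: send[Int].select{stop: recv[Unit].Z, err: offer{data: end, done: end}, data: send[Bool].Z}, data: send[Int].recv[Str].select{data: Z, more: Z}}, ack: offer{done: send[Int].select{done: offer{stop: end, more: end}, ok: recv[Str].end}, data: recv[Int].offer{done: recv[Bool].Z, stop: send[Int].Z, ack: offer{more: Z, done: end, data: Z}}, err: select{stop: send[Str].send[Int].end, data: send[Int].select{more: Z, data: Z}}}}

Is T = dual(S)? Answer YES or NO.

μZ ‖ μZ  ok (binder kept)
  offer{ok,stop,ack} ‖ select{ok,stop,ack}  ok same labels
    case ok:
      select{ok,stop} ‖ offer{ok,stop}  ok same labels
        case ok:
          recv[Int] ‖ send[Int]  ok
            select{done,ok} ‖ offer{done,ok}  ok same labels
              case done:
                offer{ok,done,retry} ‖ select{ok,done,retry}  ok same labels
                  case ok:
                    Z ‖ Z  ok
                  case done:
                    Z ‖ Z  ok
                  case retry:
                    end ‖ end  ok
              case ok:
                offer{err,stop} ‖ select{err,stop}  ok same labels
                  case err:
                    Z ‖ Z  ok
                  case stop:
                    Z ‖ Z  ok
        case stop:
          send[Int] ‖ recv[Int]  ok
            send[Int] ‖ recv[Int]  ok
              send[Unit] ‖ recv[Unit]  ok
                Z ‖ Z  ok
    case stop:
      offer{more,data} ‖ select{more,data}  ok same labels
        case more:
          recv[Int] ‖ send[Int]  ok
            offer{stop,err,data} ‖ select{stop,err,data}  ok same labels
              case stop:
                send[Unit] ‖ recv[Unit]  ok
                  Z ‖ Z  ok
              case err:
                select{data,done} ‖ offer{data,done}  ok same labels
                  case data:
                    end ‖ end  ok
                  case done:
                    end ‖ end  ok
              case data:
                recv[Bool] ‖ send[Bool]  ok
                  Z ‖ Z  ok
        case data:
          recv[Int] ‖ send[Int]  ok
            send[Str] ‖ recv[Str]  ok
              offer{data,more} ‖ select{data,more}  ok same labels
                case data:
                  Z ‖ Z  ok
                case more:
                  Z ‖ Z  ok
    case ack:
      select{done,data,err} ‖ offer{done,data,err}  ok same labels
        case done:
          recv[Int] ‖ send[Int]  ok
            offer{done,ok} ‖ select{done,ok}  ok same labels
              case done:
                select{stop,more} ‖ offer{stop,more}  ok same labels
                  case stop:
                    end ‖ end  ok
                  case more:
                    end ‖ end  ok
              case ok:
                send[Str] ‖ recv[Str]  ok
                  end ‖ end  ok
        case data:
          send[Int] ‖ recv[Int]  ok
            select{done,stop,ack} ‖ offer{done,stop,ack}  ok same labels
              case done:
                send[Bool] ‖ recv[Bool]  ok
                  Z ‖ Z  ok
              case stop:
                recv[Int] ‖ send[Int]  ok
                  Z ‖ Z  ok
              case ack:
                select{more,done,data} ‖ offer{more,done,data}  ok same labels
                  case more:
                    Z ‖ Z  ok
                  case done:
                    end ‖ end  ok
                  case data:
                    Z ‖ Z  ok
        case err:
          offer{stop,data} ‖ select{stop,data}  ok same labels
            case stop:
              recv[Str] ‖ send[Str]  ok
                recv[Int] ‖ send[Int]  ok
                  end ‖ end  ok
            case data:
              recv[Int] ‖ send[Int]  ok
                offer{more,data} ‖ select{more,data}  ok same labels
                  case more:
                    Z ‖ Z  ok
                  case data:
                    Z ‖ Z  ok

YES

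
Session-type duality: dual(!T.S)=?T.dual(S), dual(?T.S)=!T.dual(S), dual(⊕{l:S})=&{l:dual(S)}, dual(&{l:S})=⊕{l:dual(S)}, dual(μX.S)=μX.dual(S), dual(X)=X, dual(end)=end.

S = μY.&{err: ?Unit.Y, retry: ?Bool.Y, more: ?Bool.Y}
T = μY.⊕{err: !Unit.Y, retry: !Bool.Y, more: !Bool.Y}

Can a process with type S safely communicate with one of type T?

μY ‖ μY  ✓ (rec unchanged)
  &{err,retry,more} ‖ ⊕{err,retry,more}  ✓ label sets agree
    • err:
      ?Unit ‖ !Unit  ✓
        Y ‖ Y  ✓
    • retry:
      ?Bool ‖ !Bool  ✓
        Y ‖ Y  ✓
    • more:
      ?Bool ‖ !Bool  ✓
        Y ‖ Y  ✓

YES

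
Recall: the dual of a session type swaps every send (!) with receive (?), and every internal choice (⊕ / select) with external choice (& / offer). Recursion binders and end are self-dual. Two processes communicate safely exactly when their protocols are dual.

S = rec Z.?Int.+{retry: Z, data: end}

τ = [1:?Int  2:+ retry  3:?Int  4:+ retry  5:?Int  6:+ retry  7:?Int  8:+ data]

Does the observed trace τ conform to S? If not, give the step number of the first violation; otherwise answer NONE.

NONE

[1] ?Int  ok  now at +{retry: rec Z.…, data: end}
[2] + retry  ok  now at rec Z.…
[3] ?Int  ok  now at +{retry: rec Z.…, data: end}
[4] + retry  ok  now at rec Z.…
[5] ?Int  ok  now at +{retry: rec Z.…, data: end}
[6] + retry  ok  now at rec Z.…
[7] ?Int  ok  now at +{retry: rec Z.…, data: end}
[8] + data  ok  now at end
τ conforms to S (length 8)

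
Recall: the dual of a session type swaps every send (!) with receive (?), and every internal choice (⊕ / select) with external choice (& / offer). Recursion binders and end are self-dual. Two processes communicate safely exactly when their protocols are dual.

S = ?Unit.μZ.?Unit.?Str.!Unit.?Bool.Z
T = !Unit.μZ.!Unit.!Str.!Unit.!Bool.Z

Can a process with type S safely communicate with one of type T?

NO

?Unit | !Unit  ✓
  μZ | μZ  ✓ (rec unchanged)
    ?Unit | !Unit  ✓
      ?Str | !Str  ✓
        !Unit | !Unit  ✗ same direction on both sides — not dual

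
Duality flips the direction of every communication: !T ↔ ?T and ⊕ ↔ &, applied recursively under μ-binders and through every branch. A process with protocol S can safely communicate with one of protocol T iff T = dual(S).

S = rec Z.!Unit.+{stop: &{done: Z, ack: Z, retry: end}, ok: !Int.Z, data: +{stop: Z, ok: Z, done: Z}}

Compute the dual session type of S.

rec Z = rec Z  (binder kept)
  !Unit = ?Unit
    +{stop,ok,data} = &{stop,ok,data}  (internal→external)
      • stop:
        &{done,ack,retry} = +{done,ack,retry}  (offer→select)
          • done:
            Z ↦ Z
          • ack:
            Z ↦ Z
          • retry:
            end ↦ end
      • ok:
        !Int = ?Int
          Z ↦ Z
      • data:
        +{stop,ok,done} = &{stop,ok,done}  (internal→external)
          • stop:
            Z ↦ Z
          • ok:
            Z ↦ Z
          • done:
            Z ↦ Z

rec Z.?Unit.&{stop: +{done: Z, ack: Z, retry: end}, ok: ?Int.Z, data: &{stop: Z, ok: Z, done: Z}}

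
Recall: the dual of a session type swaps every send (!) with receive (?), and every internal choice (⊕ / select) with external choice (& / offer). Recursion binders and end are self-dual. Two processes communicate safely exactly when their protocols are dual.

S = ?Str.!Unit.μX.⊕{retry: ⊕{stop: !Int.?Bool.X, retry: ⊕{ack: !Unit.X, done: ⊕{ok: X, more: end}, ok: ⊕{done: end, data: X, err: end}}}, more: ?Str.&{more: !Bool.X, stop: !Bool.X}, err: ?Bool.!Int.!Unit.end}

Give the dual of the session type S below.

?Str → !Str
  !Unit → ?Unit
    μX → μX  (μ self-dual)
      ⊕{retry,more,err} → &{retry,more,err}  (internal→external)
        case retry:
          ⊕{stop,retry} → &{stop,retry}  (internal→external)
            case stop:
              !Int → ?Int
                ?Bool → !Bool
                  X ↦ X
            case retry:
              ⊕{ack,done,ok} → &{ack,done,ok}  (internal→external)
                case ack:
                  !Unit → ?Unit
                    X ↦ X
                case done:
                  ⊕{ok,more} → &{ok,more}  (internal→external)
                    case ok:
                      X ↦ X
                    case more:
                      end ↦ end
                case ok:
                  ⊕{done,data,err} → &{done,data,err}  (internal→external)
                    case done:
                      end ↦ end
                    case data:
                      X ↦ X
                    case err:
                      end ↦ end
        case more:
          ?Str → !Str
            &{more,stop} → ⊕{more,stop}  (offer→select)
              case more:
                !Bool → ?Bool
                  X ↦ X
              case stop:
                !Bool → ?Bool
                  X ↦ X
        case err:
          ?Bool → !Bool
            !Int → ?Int
              !Unit → ?Unit
                end ↦ end

!Str.?Unit.μX.&{retry: &{stop: ?Int.!Bool.X, retry: &{ack: ?Unit.X, done: &{ok: X, more: end}, ok: &{done: end, data: X, err: end}}}, more: !Str.⊕{more: ?Bool.X, stop: ?Bool.X}, err: !Bool.?Int.?Unit.end}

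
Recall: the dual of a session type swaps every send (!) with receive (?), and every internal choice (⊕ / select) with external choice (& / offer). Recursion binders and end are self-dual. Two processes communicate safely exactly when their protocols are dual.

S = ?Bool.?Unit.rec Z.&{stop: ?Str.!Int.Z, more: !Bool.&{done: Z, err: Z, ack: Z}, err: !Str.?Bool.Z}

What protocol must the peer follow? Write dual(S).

!Bool.!Unit.rec Z.+{stop: !Str.?Int.Z, more: ?Bool.+{done: Z, err: Z, ack: Z}, err: ?Str.!Bool.Z}

?Bool → !Bool
  ?Unit → !Unit
    rec Z → rec Z  (rec unchanged)
      &{stop,more,err} → +{stop,more,err}  (external→internal)
        [stop]
          ?Str → !Str
            !Int → ?Int
              Z ↦ Z
        [more]
          !Bool → ?Bool
            &{done,err,ack} → +{done,err,ack}  (external→internal)
              [done]
                Z ↦ Z
              [err]
                Z ↦ Z
              [ack]
                Z ↦ Z
        [err]
          !Str → ?Str
            ?Bool → !Bool
              Z ↦ Z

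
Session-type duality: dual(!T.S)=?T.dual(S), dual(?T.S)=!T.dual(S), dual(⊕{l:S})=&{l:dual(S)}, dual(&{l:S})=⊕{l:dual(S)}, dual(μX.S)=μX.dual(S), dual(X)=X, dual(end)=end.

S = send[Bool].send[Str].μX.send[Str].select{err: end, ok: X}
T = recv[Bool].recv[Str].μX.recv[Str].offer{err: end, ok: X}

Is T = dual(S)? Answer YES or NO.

YES

send[Bool] vs recv[Bool]  match
  send[Str] vs recv[Str]  match
    μX vs μX  match (μ self-dual)
      send[Str] vs recv[Str]  match
        select{err,ok} vs offer{err,ok}  match same labels
          • err:
            end vs end  match
          • ok:
            X vs X  match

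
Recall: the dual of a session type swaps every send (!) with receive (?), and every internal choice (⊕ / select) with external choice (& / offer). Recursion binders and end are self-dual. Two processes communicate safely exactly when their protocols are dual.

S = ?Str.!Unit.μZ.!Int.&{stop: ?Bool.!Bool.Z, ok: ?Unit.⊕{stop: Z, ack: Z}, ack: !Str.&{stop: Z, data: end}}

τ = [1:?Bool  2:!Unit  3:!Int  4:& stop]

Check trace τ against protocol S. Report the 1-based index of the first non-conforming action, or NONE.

1

step 1: got ?Bool, protocol expects ?Str  ✗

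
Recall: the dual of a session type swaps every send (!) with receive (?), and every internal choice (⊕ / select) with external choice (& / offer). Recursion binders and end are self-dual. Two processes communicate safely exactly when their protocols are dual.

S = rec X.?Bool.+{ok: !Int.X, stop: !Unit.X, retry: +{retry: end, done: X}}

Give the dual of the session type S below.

rec X.!Bool.&{ok: ?Int.X, stop: ?Unit.X, retry: &{retry: end, done: X}}

rec X → rec X  (μ self-dual)
  ?Bool → !Bool
    +{ok,stop,retry} → &{ok,stop,retry}  (internal→external)
      case ok:
        !Int → ?Int
          X self-dual
      case stop:
        !Unit → ?Unit
          X self-dual
      case retry:
        +{retry,done} → &{retry,done}  (internal→external)
          case retry:
            end self-dual
          case done:
            X self-dual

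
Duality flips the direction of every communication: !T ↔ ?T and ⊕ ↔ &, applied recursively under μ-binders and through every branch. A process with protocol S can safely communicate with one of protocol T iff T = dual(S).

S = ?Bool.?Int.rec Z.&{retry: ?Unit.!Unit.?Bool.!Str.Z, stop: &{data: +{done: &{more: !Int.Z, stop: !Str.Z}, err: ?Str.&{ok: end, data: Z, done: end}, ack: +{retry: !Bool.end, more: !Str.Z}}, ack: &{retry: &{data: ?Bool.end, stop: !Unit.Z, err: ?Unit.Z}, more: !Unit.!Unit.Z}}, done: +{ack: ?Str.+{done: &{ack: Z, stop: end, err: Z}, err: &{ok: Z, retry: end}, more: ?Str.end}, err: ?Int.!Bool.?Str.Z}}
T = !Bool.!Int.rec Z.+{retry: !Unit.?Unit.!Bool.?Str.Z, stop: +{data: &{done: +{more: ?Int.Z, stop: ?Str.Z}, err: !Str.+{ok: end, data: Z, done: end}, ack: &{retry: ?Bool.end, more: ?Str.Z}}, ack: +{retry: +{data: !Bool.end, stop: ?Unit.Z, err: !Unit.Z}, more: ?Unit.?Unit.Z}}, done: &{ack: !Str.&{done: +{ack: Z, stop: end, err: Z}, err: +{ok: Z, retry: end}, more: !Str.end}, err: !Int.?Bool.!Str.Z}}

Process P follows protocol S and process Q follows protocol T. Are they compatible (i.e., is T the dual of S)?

YES

?Bool | !Bool  match
  ?Int | !Int  match
    rec Z | rec Z  match (μ self-dual)
      &{retry,stop,done} | +{retry,stop,done}  match same labels
        • retry:
          ?Unit | !Unit  match
            !Unit | ?Unit  match
              ?Bool | !Bool  match
                !Str | ?Str  match
                  Z | Z  match
        • stop:
          &{data,ack} | +{data,ack}  match same labels
            • data:
              +{done,err,ack} | &{done,err,ack}  match same labels
                • done:
                  &{more,stop} | +{more,stop}  match same labels
                    • more:
                      !Int | ?Int  match
                        Z | Z  match
                    • stop:
                      !Str | ?Str  match
                        Z | Z  match
                • err:
                  ?Str | !Str  match
                    &{ok,data,done} | +{ok,data,done}  match same labels
                      • ok:
                        end | end  match
                      • data:
                        Z | Z  match
                      • done:
                        end | end  match
                • ack:
                  +{retry,more} | &{retry,more}  match same labels
                    • retry:
                      !Bool | ?Bool  match
                        end | end  match
                    • more:
                      !Str | ?Str  match
                        Z | Z  match
            • ack:
              &{retry,more} | +{retry,more}  match same labels
                • retry:
                  &{data,stop,err} | +{data,stop,err}  match same labels
                    • data:
                      ?Bool | !Bool  match
                        end | end  match
                    • stop:
                      !Unit | ?Unit  match
                        Z | Z  match
                    • err:
                      ?Unit | !Unit  match
                        Z | Z  match
                • more:
                  !Unit | ?Unit  match
                    !Unit | ?Unit  match
                      Z | Z  match
        • done:
          +{ack,err} | &{ack,err}  match same labels
            • ack:
              ?Str | !Str  match
                +{done,err,more} | &{done,err,more}  match same labels
                  • done:
                    &{ack,stop,err} | +{ack,stop,err}  match same labels
                      • ack:
                        Z | Z  match
                      • stop:
                        end | end  match
                      • err:
                        Z | Z  match
                  • err:
                    &{ok,retry} | +{ok,retry}  match same labels
                      • ok:
                        Z | Z  match
                      • retry:
                        end | end  match
                  • more:
                    ?Str | !Str  match
                      end | end  match
            • err:
              ?Int | !Int  match
                !Bool | ?Bool  match
                  ?Str | !Str  match
                    Z | Z  match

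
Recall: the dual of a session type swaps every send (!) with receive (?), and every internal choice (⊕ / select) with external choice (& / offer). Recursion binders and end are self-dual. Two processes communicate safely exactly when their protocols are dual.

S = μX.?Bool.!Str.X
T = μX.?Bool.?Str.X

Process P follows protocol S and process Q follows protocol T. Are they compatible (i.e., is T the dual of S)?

NO

μX ‖ μX  ok (rec unchanged)
  ?Bool ‖ ?Bool  ✗ same direction on both sides — not dual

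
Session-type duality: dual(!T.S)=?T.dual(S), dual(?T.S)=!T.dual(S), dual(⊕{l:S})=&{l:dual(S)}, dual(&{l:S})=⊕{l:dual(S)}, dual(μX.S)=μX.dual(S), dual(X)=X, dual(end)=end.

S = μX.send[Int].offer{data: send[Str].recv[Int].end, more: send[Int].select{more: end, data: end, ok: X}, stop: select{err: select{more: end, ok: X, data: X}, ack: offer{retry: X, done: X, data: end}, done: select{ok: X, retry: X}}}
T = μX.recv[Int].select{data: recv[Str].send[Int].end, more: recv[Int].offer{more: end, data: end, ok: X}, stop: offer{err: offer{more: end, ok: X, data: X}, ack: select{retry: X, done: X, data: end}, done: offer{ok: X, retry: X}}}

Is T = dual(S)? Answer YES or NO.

μX | μX  ok (μ self-dual)
  send[Int] | recv[Int]  ok
    offer{data,more,stop} | select{data,more,stop}  ok same labels
      • data:
        send[Str] | recv[Str]  ok
          recv[Int] | send[Int]  ok
            end | end  ok
      • more:
        send[Int] | recv[Int]  ok
          select{more,data,ok} | offer{more,data,ok}  ok same labels
            • more:
              end | end  ok
            • data:
              end | end  ok
            • ok:
              X | X  ok
      • stop:
        select{err,ack,done} | offer{err,ack,done}  ok same labels
          • err:
            select{more,ok,data} | offer{more,ok,data}  ok same labels
              • more:
                end | end  ok
              • ok:
                X | X  ok
              • data:
                X | X  ok
          • ack:
            offer{retry,done,data} | select{retry,done,data}  ok same labels
              • retry:
                X | X  ok
              • done:
                X | X  ok
              • data:
                end | end  ok
          • done:
            select{ok,retry} | offer{ok,retry}  ok same labels
              • ok:
                X | X  ok
              • retry:
                X | X  ok

YES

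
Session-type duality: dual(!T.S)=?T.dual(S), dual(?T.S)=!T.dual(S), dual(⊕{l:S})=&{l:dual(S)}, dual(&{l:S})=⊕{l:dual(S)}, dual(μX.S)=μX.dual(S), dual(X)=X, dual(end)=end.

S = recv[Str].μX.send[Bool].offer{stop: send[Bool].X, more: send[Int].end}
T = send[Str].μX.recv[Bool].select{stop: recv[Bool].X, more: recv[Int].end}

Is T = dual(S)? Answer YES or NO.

YES

recv[Str] | send[Str]  ✓
  μX | μX  ✓ (binder kept)
    send[Bool] | recv[Bool]  ✓
      offer{stop,more} | select{stop,more}  ✓ labels match
        • stop:
          send[Bool] | recv[Bool]  ✓
            X | X  ✓
        • more:
          send[Int] | recv[Int]  ✓
            end | end  ✓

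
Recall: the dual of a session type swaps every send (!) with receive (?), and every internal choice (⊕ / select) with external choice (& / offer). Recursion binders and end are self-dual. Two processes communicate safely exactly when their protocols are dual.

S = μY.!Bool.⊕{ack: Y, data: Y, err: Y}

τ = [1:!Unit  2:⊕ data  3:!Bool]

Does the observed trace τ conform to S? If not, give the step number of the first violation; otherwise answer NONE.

1

@1 got !Unit, protocol expects !Bool  ✗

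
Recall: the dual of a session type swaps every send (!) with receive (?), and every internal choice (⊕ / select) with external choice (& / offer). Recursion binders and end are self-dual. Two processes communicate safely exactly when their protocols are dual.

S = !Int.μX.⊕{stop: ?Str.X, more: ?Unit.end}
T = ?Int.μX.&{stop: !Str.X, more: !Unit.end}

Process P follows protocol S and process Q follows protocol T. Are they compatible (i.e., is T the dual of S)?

!Int ‖ ?Int  ok
  μX ‖ μX  ok (rec unchanged)
    ⊕{stop,more} ‖ &{stop,more}  ok label sets agree
      case stop:
        ?Str ‖ !Str  ok
          X ‖ X  ok
      case more:
        ?Unit ‖ !Unit  ok
          end ‖ end  ok

YES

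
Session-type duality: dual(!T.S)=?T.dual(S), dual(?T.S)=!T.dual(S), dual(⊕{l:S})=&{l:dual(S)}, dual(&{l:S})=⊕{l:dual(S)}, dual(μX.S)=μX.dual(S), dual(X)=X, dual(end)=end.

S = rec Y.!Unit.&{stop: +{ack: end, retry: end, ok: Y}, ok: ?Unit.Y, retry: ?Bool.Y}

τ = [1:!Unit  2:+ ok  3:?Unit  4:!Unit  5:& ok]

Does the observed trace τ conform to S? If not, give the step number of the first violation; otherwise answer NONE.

2

step 1: !Unit  ✓  residual = &{stop: +{ack: end, retry: end, ok: rec Y.…}, ok: ?Unit.rec Y.…, retry: ?Bool.rec Y.…}
step 2: got + ok, protocol expects & stop or & ok or & retry  ✗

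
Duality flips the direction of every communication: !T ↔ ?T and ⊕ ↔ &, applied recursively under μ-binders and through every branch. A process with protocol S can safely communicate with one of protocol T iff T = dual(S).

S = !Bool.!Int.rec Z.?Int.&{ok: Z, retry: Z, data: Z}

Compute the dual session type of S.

!Bool → ?Bool
  !Int → ?Int
    rec Z → rec Z  (μ self-dual)
      ?Int → !Int
        &{ok,retry,data} → +{ok,retry,data}  (&→⊕)
          case ok:
            dual(Z) = Z
          case retry:
            dual(Z) = Z
          case data:
            dual(Z) = Z

?Bool.?Int.rec Z.!Int.+{ok: Z, retry: Z, data: Z}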